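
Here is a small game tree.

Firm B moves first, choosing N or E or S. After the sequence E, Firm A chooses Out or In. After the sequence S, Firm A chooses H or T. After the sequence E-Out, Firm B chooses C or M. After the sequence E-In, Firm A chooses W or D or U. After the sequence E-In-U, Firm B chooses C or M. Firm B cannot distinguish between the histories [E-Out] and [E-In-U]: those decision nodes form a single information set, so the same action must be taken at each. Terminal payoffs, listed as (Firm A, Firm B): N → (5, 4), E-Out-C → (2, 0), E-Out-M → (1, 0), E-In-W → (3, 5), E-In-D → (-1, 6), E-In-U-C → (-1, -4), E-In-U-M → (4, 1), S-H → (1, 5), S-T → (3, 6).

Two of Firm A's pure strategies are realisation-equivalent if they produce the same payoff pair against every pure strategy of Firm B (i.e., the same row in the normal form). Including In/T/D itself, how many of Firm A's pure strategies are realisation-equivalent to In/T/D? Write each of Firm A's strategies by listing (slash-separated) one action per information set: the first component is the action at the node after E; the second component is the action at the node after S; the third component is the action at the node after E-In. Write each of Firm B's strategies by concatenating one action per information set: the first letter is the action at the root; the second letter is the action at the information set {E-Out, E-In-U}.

1

Row for In/T/D (columns NC, NM, EC, EM, SC, SM): (5,4) (5,4) (-1,6) (-1,6) (3,6) (3,6).
Every one of Firm A's information sets is on the play path for some reply by Firm B when Firm A follows In/T/D.
Changing the action at any of them therefore changes at least one column, so only In/T/D itself gives this row.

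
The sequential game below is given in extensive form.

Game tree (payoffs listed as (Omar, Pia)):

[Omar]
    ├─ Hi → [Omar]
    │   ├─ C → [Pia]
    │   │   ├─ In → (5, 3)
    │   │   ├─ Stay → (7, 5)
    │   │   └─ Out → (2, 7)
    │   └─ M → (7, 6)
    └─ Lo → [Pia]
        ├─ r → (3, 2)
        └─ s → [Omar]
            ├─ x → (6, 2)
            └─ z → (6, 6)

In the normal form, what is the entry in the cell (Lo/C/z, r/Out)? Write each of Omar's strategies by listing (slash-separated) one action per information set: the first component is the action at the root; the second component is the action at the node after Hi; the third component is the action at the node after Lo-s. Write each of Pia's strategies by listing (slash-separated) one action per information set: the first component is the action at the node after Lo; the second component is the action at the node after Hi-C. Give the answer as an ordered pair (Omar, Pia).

Trace the play path from the root:
  Omar plays Lo
  Pia plays r at [Lo]
→ terminal payoff (3, 2).
(Omar's choice at the node after Hi is never reached on this path, so it doesn't affect the outcome.)

(3, 2)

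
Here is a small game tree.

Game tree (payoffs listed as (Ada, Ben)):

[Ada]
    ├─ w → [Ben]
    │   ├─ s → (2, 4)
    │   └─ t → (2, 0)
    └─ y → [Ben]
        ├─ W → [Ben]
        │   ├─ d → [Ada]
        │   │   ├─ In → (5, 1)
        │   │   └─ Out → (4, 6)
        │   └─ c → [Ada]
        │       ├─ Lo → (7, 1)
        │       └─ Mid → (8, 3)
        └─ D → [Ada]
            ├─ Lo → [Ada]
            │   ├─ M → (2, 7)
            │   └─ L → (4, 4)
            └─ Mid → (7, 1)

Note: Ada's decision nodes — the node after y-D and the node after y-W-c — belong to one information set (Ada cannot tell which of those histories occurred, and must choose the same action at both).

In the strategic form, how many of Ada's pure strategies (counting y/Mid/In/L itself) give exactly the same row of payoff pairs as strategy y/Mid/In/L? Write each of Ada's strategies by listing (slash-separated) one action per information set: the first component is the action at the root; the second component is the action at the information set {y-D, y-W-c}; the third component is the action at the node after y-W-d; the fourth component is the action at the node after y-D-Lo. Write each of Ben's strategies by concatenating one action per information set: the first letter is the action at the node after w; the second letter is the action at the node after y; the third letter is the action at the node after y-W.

Row for y/Mid/In/L (columns sWd, sWc, sDd, sDc, tWd, tWc, tDd, tDc): (5,1) (8,3) (7,1) (7,1) (5,1) (8,3) (7,1) (7,1).
Under y/Mid/In/L, Ada's choice at the node after y-D-Lo can never be reached regardless of what Ben does, so varying those choices leaves every outcome unchanged.
Holding the reachable choices fixed and varying the unreachable one freely already gives 2 equivalent strategies.
No other strategy reproduces this row, so those 2 are the full class: y/Mid/In/M, y/Mid/In/L.

2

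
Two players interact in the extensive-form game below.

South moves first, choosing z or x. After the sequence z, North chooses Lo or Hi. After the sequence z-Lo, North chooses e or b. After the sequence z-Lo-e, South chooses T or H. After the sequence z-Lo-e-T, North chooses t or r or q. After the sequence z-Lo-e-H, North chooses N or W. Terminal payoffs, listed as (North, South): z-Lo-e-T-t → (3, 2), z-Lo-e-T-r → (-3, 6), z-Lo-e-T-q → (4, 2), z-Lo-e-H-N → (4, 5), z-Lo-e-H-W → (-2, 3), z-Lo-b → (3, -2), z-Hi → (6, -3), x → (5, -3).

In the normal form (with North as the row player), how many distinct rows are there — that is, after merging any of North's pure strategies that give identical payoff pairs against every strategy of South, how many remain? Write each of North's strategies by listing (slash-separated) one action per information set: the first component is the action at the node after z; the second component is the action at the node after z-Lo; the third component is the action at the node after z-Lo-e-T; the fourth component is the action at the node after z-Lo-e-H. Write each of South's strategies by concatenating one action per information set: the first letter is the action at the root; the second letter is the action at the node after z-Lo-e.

8

North has 24 pure strategies: Lo/e/t/N, Lo/e/t/W, Lo/e/r/N, Lo/e/r/W, Lo/e/q/N, Lo/e/q/W, Lo/b/t/N, Lo/b/t/W, Lo/b/r/N, Lo/b/r/W, Lo/b/q/N, Lo/b/q/W, Hi/e/t/N, Hi/e/t/W, Hi/e/r/N, Hi/e/r/W, Hi/e/q/N, Hi/e/q/W, Hi/b/t/N, Hi/b/t/W, Hi/b/r/N, Hi/b/r/W, Hi/b/q/N, Hi/b/q/W. Columns: zT, zH, xT, xH.
{Lo/e/t/N} → row (3,2) (4,5) (5,-3) (5,-3)
{Lo/e/t/W} → row (3,2) (-2,3) (5,-3) (5,-3)
{Lo/e/r/N} → row (-3,6) (4,5) (5,-3) (5,-3)
{Lo/e/r/W} → row (-3,6) (-2,3) (5,-3) (5,-3)
{Lo/e/q/N} → row (4,2) (4,5) (5,-3) (5,-3)
{Lo/e/q/W} → row (4,2) (-2,3) (5,-3) (5,-3)
{Lo/b/t/N, Lo/b/t/W, Lo/b/r/N, Lo/b/r/W, Lo/b/q/N, Lo/b/q/W} → row (3,-2) (3,-2) (5,-3) (5,-3)
{Hi/e/t/N, Hi/e/t/W, Hi/e/r/N, Hi/e/r/W, Hi/e/q/N, Hi/e/q/W, Hi/b/t/N, Hi/b/t/W, Hi/b/r/N, Hi/b/r/W, Hi/b/q/N, Hi/b/q/W} → row (6,-3) (6,-3) (5,-3) (5,-3)
That's 8 distinct rows out of 24 strategies.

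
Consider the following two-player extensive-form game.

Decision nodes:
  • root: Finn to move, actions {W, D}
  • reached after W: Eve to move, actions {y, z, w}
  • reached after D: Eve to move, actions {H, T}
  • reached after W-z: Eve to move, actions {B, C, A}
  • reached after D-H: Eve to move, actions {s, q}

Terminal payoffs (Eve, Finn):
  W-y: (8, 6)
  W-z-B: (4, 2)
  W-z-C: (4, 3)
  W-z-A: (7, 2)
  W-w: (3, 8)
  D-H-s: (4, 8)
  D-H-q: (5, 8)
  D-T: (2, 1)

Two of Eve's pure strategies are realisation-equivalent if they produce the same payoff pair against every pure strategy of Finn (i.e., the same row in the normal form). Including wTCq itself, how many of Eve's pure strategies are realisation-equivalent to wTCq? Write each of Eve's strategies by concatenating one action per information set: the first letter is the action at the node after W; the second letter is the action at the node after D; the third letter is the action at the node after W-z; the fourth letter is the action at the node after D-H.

Row for wTCq (columns W, D): (3,8) (2,1).
Under wTCq, Eve's choice at the node after W-z and at the node after D-H can never be reached regardless of what Finn does, so varying those choices leaves every outcome unchanged.
Holding the reachable choices fixed and varying the unreachable ones freely already gives 3 × 2 = 6 equivalent strategies.
No other strategy reproduces this row, so those 6 are the full class: wTBs, wTBq, wTCs, wTCq, wTAs, wTAq.

6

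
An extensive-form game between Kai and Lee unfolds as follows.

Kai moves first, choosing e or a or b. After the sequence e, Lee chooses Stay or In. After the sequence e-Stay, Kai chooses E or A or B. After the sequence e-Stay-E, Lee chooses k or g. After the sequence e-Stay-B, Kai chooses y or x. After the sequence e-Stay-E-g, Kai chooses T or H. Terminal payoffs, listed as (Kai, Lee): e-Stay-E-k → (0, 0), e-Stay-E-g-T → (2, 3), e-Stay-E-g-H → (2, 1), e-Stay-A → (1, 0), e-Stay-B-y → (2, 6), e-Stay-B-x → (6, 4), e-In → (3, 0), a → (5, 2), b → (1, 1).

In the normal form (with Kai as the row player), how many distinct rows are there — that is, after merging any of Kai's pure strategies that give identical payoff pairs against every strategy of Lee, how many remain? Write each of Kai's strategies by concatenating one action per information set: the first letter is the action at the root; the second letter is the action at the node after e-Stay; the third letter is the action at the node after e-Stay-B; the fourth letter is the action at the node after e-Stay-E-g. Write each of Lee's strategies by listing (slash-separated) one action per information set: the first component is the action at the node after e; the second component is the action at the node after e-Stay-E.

Kai has 36 pure strategies: eEyT, eEyH, eExT, eExH, eAyT, eAyH, eAxT, eAxH, eByT, eByH, eBxT, eBxH, aEyT, aEyH, aExT, aExH, aAyT, aAyH, aAxT, aAxH, aByT, aByH, aBxT, aBxH, bEyT, bEyH, bExT, bExH, bAyT, bAyH, bAxT, bAxH, bByT, bByH, bBxT, bBxH. Columns: Stay/k, Stay/g, In/k, In/g.
{eEyT, eExT} → row (0,0) (2,3) (3,0) (3,0)
{eEyH, eExH} → row (0,0) (2,1) (3,0) (3,0)
{eAyT, eAyH, eAxT, eAxH} → row (1,0) (1,0) (3,0) (3,0)
{eByT, eByH} → row (2,6) (2,6) (3,0) (3,0)
{eBxT, eBxH} → row (6,4) (6,4) (3,0) (3,0)
{aEyT, aEyH, aExT, aExH, aAyT, aAyH, aAxT, aAxH, aByT, aByH, aBxT, aBxH} → row (5,2) (5,2) (5,2) (5,2)
{bEyT, bEyH, bExT, bExH, bAyT, bAyH, bAxT, bAxH, bByT, bByH, bBxT, bBxH} → row (1,1) (1,1) (1,1) (1,1)
That's 7 distinct rows out of 36 strategies.

7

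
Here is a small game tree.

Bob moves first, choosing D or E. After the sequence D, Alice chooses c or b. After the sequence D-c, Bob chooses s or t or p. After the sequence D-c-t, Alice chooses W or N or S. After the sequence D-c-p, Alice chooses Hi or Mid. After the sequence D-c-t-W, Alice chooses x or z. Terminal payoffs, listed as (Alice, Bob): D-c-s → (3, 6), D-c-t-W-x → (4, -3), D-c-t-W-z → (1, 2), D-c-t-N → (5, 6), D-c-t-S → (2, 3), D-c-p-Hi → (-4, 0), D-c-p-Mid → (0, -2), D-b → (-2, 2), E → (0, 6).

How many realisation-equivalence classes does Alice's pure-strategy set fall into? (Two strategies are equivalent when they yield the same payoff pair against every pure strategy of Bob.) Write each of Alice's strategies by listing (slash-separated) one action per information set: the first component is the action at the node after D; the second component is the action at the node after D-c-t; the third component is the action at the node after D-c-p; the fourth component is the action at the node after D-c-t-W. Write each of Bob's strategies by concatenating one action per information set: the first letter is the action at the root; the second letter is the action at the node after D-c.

Alice has 24 pure strategies: c/W/Hi/x, c/W/Hi/z, c/W/Mid/x, c/W/Mid/z, c/N/Hi/x, c/N/Hi/z, c/N/Mid/x, c/N/Mid/z, c/S/Hi/x, c/S/Hi/z, c/S/Mid/x, c/S/Mid/z, b/W/Hi/x, b/W/Hi/z, b/W/Mid/x, b/W/Mid/z, b/N/Hi/x, b/N/Hi/z, b/N/Mid/x, b/N/Mid/z, b/S/Hi/x, b/S/Hi/z, b/S/Mid/x, b/S/Mid/z. Columns: Ds, Dt, Dp, Es, Et, Ep.
{c/W/Hi/x} → row (3,6) (4,-3) (-4,0) (0,6) (0,6) (0,6)
{c/W/Hi/z} → row (3,6) (1,2) (-4,0) (0,6) (0,6) (0,6)
{c/W/Mid/x} → row (3,6) (4,-3) (0,-2) (0,6) (0,6) (0,6)
{c/W/Mid/z} → row (3,6) (1,2) (0,-2) (0,6) (0,6) (0,6)
{c/N/Hi/x, c/N/Hi/z} → row (3,6) (5,6) (-4,0) (0,6) (0,6) (0,6)
{c/N/Mid/x, c/N/Mid/z} → row (3,6) (5,6) (0,-2) (0,6) (0,6) (0,6)
{c/S/Hi/x, c/S/Hi/z} → row (3,6) (2,3) (-4,0) (0,6) (0,6) (0,6)
{c/S/Mid/x, c/S/Mid/z} → row (3,6) (2,3) (0,-2) (0,6) (0,6) (0,6)
{b/W/Hi/x, b/W/Hi/z, b/W/Mid/x, b/W/Mid/z, b/N/Hi/x, b/N/Hi/z, b/N/Mid/x, b/N/Mid/z, b/S/Hi/x, b/S/Hi/z, b/S/Mid/x, b/S/Mid/z} → row (-2,2) (-2,2) (-2,2) (0,6) (0,6) (0,6)
That's 9 distinct rows out of 24 strategies.

9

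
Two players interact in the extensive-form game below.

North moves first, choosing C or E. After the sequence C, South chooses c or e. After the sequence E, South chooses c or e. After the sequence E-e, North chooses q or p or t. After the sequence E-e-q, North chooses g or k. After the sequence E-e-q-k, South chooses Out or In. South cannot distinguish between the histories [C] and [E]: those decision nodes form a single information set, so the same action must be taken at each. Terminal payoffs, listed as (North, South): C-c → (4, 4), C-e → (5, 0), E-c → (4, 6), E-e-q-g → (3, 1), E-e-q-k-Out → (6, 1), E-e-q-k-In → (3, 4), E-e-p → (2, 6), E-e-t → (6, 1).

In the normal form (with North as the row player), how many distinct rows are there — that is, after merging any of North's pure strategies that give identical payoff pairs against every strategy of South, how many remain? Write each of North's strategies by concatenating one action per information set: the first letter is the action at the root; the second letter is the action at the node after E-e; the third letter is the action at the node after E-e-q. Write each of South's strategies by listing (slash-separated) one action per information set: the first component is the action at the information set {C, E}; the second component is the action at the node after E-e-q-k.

5

North has 12 pure strategies: Cqg, Cqk, Cpg, Cpk, Ctg, Ctk, Eqg, Eqk, Epg, Epk, Etg, Etk. Columns: c/Out, c/In, e/Out, e/In.
{Cqg, Cqk, Cpg, Cpk, Ctg, Ctk} → row (4,4) (4,4) (5,0) (5,0)
{Eqg} → row (4,6) (4,6) (3,1) (3,1)
{Eqk} → row (4,6) (4,6) (6,1) (3,4)
{Epg, Epk} → row (4,6) (4,6) (2,6) (2,6)
{Etg, Etk} → row (4,6) (4,6) (6,1) (6,1)
That's 5 distinct rows out of 12 strategies.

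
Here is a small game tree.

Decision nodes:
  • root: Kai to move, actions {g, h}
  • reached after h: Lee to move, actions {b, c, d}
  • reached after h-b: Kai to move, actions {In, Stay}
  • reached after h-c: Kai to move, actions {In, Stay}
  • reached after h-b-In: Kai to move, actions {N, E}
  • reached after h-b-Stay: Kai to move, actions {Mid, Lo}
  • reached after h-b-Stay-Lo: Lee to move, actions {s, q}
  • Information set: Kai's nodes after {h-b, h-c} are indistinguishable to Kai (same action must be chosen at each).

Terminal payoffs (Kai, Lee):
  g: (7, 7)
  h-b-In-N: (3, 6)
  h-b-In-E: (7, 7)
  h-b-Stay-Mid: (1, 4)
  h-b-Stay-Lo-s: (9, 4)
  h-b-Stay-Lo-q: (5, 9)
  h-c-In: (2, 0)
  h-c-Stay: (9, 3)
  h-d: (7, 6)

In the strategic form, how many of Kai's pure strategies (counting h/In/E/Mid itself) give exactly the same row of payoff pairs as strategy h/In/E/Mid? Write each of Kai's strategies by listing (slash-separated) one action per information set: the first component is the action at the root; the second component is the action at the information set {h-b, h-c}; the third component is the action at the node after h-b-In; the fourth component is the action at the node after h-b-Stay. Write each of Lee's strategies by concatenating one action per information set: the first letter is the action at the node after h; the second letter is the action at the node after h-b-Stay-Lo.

Row for h/In/E/Mid (columns bs, bq, cs, cq, ds, dq): (7,7) (7,7) (2,0) (2,0) (7,6) (7,6).
Under h/In/E/Mid, Kai's choice at the node after h-b-Stay can never be reached regardless of what Lee does, so varying those choices leaves every outcome unchanged.
Holding the reachable choices fixed and varying the unreachable one freely already gives 2 equivalent strategies.
No other strategy reproduces this row, so those 2 are the full class: h/In/E/Mid, h/In/E/Lo.

2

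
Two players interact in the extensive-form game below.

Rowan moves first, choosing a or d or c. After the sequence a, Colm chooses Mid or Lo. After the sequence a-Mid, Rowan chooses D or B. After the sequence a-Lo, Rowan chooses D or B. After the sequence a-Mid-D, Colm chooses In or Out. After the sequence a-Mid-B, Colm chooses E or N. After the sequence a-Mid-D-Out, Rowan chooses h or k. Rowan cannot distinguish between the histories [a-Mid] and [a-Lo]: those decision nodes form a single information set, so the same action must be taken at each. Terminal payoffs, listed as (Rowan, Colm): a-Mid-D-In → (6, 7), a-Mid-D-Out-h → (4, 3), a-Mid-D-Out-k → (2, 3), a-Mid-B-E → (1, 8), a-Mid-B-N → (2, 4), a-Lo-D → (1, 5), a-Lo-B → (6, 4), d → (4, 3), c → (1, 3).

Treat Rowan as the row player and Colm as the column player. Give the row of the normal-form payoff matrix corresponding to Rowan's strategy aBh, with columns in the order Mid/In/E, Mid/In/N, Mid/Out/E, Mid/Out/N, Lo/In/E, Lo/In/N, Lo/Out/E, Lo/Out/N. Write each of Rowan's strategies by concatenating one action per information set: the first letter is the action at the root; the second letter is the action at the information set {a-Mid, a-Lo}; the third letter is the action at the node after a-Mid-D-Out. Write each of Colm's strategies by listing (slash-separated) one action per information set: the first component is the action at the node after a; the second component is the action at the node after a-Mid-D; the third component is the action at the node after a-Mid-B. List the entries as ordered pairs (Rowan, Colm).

vs Mid/In/E: Rowan plays a → Colm plays Mid at [a] → Rowan plays B at [a-Mid] → Colm plays E at [a-Mid-B] → (1, 8)
vs Mid/In/N: Rowan plays a → Colm plays Mid at [a] → Rowan plays B at [a-Mid] → Colm plays N at [a-Mid-B] → (2, 4)
vs Mid/Out/E: Rowan plays a → Colm plays Mid at [a] → Rowan plays B at [a-Mid] → Colm plays E at [a-Mid-B] → (1, 8)
vs Mid/Out/N: Rowan plays a → Colm plays Mid at [a] → Rowan plays B at [a-Mid] → Colm plays N at [a-Mid-B] → (2, 4)
vs Lo/In/E: Rowan plays a → Colm plays Lo at [a] → Rowan plays B at [a-Lo] → (6, 4)
vs Lo/In/N: Rowan plays a → Colm plays Lo at [a] → Rowan plays B at [a-Lo] → (6, 4)
vs Lo/Out/E: Rowan plays a → Colm plays Lo at [a] → Rowan plays B at [a-Lo] → (6, 4)
vs Lo/Out/N: Rowan plays a → Colm plays Lo at [a] → Rowan plays B at [a-Lo] → (6, 4)

(1,8) (2,4) (1,8) (2,4) (6,4) (6,4) (6,4) (6,4)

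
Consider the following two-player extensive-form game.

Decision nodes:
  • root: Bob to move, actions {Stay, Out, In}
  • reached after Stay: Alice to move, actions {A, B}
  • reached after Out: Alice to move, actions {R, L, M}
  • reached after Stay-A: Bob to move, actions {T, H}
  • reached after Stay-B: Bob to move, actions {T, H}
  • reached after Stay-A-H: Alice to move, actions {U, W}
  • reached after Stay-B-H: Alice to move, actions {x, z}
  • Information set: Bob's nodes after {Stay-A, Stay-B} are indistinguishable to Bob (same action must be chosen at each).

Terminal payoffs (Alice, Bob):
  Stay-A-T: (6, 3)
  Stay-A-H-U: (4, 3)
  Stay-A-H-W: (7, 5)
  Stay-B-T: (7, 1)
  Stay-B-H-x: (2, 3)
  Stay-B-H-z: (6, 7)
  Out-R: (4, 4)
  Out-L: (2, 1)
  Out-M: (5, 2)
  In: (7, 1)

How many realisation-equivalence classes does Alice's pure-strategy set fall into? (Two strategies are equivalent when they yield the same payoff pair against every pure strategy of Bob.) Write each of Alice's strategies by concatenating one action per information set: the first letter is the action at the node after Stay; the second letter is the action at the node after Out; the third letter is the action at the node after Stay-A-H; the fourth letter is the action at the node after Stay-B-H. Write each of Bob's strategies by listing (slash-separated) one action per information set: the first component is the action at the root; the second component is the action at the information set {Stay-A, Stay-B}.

Alice has 24 pure strategies: ARUx, ARUz, ARWx, ARWz, ALUx, ALUz, ALWx, ALWz, AMUx, AMUz, AMWx, AMWz, BRUx, BRUz, BRWx, BRWz, BLUx, BLUz, BLWx, BLWz, BMUx, BMUz, BMWx, BMWz. Columns: Stay/T, Stay/H, Out/T, Out/H, In/T, In/H.
{ARUx, ARUz} → row (6,3) (4,3) (4,4) (4,4) (7,1) (7,1)
{ARWx, ARWz} → row (6,3) (7,5) (4,4) (4,4) (7,1) (7,1)
{ALUx, ALUz} → row (6,3) (4,3) (2,1) (2,1) (7,1) (7,1)
{ALWx, ALWz} → row (6,3) (7,5) (2,1) (2,1) (7,1) (7,1)
{AMUx, AMUz} → row (6,3) (4,3) (5,2) (5,2) (7,1) (7,1)
{AMWx, AMWz} → row (6,3) (7,5) (5,2) (5,2) (7,1) (7,1)
{BRUx, BRWx} → row (7,1) (2,3) (4,4) (4,4) (7,1) (7,1)
{BRUz, BRWz} → row (7,1) (6,7) (4,4) (4,4) (7,1) (7,1)
{BLUx, BLWx} → row (7,1) (2,3) (2,1) (2,1) (7,1) (7,1)
{BLUz, BLWz} → row (7,1) (6,7) (2,1) (2,1) (7,1) (7,1)
{BMUx, BMWx} → row (7,1) (2,3) (5,2) (5,2) (7,1) (7,1)
{BMUz, BMWz} → row (7,1) (6,7) (5,2) (5,2) (7,1) (7,1)
That's 12 distinct rows out of 24 strategies.

12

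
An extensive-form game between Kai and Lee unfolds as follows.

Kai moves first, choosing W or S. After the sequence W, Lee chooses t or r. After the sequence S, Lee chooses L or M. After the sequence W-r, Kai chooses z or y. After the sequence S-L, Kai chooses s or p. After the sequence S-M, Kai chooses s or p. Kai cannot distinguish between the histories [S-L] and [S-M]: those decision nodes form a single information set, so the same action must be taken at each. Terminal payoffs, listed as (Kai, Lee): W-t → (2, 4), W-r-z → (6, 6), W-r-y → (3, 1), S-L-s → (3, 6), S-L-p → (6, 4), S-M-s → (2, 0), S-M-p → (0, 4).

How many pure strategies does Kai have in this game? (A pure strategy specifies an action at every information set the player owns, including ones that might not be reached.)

Kai owns the root with actions {W, S} — two choices.
Kai owns the node after W-r with actions {z, y} — two choices.
Kai owns the information set {S-L, S-M} with actions {s, p} — two choices.
A pure strategy fixes one action at each information set independently, so the count is the product 2 × 2 × 2 = 8.

8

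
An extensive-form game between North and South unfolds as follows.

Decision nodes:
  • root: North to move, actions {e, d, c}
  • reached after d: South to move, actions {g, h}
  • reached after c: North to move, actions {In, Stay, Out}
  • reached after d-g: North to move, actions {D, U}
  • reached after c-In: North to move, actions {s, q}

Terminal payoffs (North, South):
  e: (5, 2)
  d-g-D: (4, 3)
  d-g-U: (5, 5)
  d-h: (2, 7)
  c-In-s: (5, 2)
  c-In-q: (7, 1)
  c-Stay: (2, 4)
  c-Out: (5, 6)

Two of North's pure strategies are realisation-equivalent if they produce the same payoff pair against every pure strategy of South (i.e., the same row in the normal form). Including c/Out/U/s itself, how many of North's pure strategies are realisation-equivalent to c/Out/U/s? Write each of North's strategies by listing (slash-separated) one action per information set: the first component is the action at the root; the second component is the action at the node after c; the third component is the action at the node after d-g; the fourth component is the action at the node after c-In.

4

Row for c/Out/U/s (columns g, h): (5,6) (5,6).
Under c/Out/U/s, North's choice at the node after d-g and at the node after c-In can never be reached regardless of what South does, so varying those choices leaves every outcome unchanged.
Holding the reachable choices fixed and varying the unreachable ones freely already gives 2 × 2 = 4 equivalent strategies.
No other strategy reproduces this row, so those 4 are the full class: c/Out/D/s, c/Out/D/q, c/Out/U/s, c/Out/U/q.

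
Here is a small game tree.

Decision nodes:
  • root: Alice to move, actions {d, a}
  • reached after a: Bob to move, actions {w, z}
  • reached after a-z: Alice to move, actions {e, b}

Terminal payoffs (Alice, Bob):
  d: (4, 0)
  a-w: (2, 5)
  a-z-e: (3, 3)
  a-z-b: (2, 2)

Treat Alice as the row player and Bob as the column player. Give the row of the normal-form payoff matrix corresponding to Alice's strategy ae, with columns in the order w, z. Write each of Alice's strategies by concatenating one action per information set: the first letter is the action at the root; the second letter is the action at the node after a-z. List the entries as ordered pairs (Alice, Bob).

vs w: Alice plays a → Bob plays w at [a] → (2, 5)
vs z: Alice plays a → Bob plays z at [a] → Alice plays e at [a-z] → (3, 3)

(2,5) (3,3)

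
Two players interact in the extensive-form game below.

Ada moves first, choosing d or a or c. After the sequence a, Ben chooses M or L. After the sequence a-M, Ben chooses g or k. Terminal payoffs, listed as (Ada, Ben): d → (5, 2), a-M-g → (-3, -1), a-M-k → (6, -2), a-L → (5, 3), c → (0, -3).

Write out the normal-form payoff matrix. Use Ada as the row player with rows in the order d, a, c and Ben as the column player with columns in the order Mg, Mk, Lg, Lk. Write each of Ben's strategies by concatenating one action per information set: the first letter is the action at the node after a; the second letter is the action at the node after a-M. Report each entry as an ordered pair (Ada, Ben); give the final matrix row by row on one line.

           Mg       Mk       Lg       Lk
   d    (5,2)    (5,2)    (5,2)    (5,2)
   a  (-3,-1)   (6,-2)    (5,3)    (5,3)
   c   (0,-3)   (0,-3)   (0,-3)   (0,-3)

d: (5,2) (5,2) (5,2) (5,2) | a: (-3,-1) (6,-2) (5,3) (5,3) | c: (0,-3) (0,-3) (0,-3) (0,-3)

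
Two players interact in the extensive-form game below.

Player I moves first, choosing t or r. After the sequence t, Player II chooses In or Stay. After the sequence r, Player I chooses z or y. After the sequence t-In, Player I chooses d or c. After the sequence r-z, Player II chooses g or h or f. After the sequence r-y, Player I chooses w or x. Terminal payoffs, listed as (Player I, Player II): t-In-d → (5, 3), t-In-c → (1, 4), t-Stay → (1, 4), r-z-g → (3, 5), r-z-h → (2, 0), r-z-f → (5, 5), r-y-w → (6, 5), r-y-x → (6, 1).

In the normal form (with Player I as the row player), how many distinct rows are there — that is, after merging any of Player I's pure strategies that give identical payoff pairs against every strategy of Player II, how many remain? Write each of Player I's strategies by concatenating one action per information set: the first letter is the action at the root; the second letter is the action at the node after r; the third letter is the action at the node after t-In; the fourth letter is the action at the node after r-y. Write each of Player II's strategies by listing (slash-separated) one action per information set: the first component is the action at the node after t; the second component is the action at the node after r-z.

Player I has 16 pure strategies: tzdw, tzdx, tzcw, tzcx, tydw, tydx, tycw, tycx, rzdw, rzdx, rzcw, rzcx, rydw, rydx, rycw, rycx. Columns: In/g, In/h, In/f, Stay/g, Stay/h, Stay/f.
{tzdw, tzdx, tydw, tydx} → row (5,3) (5,3) (5,3) (1,4) (1,4) (1,4)
{tzcw, tzcx, tycw, tycx} → row (1,4) (1,4) (1,4) (1,4) (1,4) (1,4)
{rzdw, rzdx, rzcw, rzcx} → row (3,5) (2,0) (5,5) (3,5) (2,0) (5,5)
{rydw, rycw} → row (6,5) (6,5) (6,5) (6,5) (6,5) (6,5)
{rydx, rycx} → row (6,1) (6,1) (6,1) (6,1) (6,1) (6,1)
That's 5 distinct rows out of 16 strategies.

5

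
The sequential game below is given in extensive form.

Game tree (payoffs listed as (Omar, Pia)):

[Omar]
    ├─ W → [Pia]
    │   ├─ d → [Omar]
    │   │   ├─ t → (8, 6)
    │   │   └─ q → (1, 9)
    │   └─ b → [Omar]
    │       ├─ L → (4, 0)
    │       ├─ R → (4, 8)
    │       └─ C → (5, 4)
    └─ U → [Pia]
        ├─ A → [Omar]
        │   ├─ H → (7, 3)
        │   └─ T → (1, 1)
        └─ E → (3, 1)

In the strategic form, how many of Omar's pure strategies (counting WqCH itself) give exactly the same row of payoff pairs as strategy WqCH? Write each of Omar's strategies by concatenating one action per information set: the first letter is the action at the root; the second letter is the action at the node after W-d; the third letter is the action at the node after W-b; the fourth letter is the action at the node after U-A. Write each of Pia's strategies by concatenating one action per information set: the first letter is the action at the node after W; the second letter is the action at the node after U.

Row for WqCH (columns dA, dE, bA, bE): (1,9) (1,9) (5,4) (5,4).
Under WqCH, Omar's choice at the node after U-A can never be reached regardless of what Pia does, so varying those choices leaves every outcome unchanged.
Holding the reachable choices fixed and varying the unreachable one freely already gives 2 equivalent strategies.
No other strategy reproduces this row, so those 2 are the full class: WqCH, WqCT.

2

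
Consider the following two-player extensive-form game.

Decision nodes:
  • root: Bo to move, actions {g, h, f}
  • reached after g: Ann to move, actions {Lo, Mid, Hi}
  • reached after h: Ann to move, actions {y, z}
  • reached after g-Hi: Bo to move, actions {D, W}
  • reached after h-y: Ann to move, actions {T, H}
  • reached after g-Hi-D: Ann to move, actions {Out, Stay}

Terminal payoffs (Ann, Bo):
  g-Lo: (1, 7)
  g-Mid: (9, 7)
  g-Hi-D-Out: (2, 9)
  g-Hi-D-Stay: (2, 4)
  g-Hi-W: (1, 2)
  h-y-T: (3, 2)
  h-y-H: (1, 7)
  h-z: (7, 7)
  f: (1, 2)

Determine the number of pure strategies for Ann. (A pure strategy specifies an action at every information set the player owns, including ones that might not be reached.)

24

Ann owns the node after g with actions {Lo, Mid, Hi} — three choices.
Ann owns the node after h with actions {y, z} — two choices.
Ann owns the node after h-y with actions {T, H} — two choices.
Ann owns the node after g-Hi-D with actions {Out, Stay} — two choices.
A pure strategy fixes one action at each information set independently, so the count is the product 3 × 2 × 2 × 2 = 24.
(For reference, Bo has 6 pure strategies, giving a 24×6 normal-form matrix.)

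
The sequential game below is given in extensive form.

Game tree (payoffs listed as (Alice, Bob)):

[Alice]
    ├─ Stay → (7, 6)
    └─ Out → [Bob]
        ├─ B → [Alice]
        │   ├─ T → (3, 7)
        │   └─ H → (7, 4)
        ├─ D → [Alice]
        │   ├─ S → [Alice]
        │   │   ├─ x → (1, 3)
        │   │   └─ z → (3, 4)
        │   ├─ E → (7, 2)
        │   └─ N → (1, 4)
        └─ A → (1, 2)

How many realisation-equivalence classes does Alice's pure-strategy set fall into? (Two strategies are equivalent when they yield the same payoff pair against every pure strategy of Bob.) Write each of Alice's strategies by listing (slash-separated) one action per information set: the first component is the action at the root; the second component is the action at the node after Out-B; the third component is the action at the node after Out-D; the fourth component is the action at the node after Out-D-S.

Alice has 24 pure strategies: Stay/T/S/x, Stay/T/S/z, Stay/T/E/x, Stay/T/E/z, Stay/T/N/x, Stay/T/N/z, Stay/H/S/x, Stay/H/S/z, Stay/H/E/x, Stay/H/E/z, Stay/H/N/x, Stay/H/N/z, Out/T/S/x, Out/T/S/z, Out/T/E/x, Out/T/E/z, Out/T/N/x, Out/T/N/z, Out/H/S/x, Out/H/S/z, Out/H/E/x, Out/H/E/z, Out/H/N/x, Out/H/N/z. Columns: B, D, A.
{Stay/T/S/x, Stay/T/S/z, Stay/T/E/x, Stay/T/E/z, Stay/T/N/x, Stay/T/N/z, Stay/H/S/x, Stay/H/S/z, Stay/H/E/x, Stay/H/E/z, Stay/H/N/x, Stay/H/N/z} → row (7,6) (7,6) (7,6)
{Out/T/S/x} → row (3,7) (1,3) (1,2)
{Out/T/S/z} → row (3,7) (3,4) (1,2)
{Out/T/E/x, Out/T/E/z} → row (3,7) (7,2) (1,2)
{Out/T/N/x, Out/T/N/z} → row (3,7) (1,4) (1,2)
{Out/H/S/x} → row (7,4) (1,3) (1,2)
{Out/H/S/z} → row (7,4) (3,4) (1,2)
{Out/H/E/x, Out/H/E/z} → row (7,4) (7,2) (1,2)
{Out/H/N/x, Out/H/N/z} → row (7,4) (1,4) (1,2)
That's 9 distinct rows out of 24 strategies.

9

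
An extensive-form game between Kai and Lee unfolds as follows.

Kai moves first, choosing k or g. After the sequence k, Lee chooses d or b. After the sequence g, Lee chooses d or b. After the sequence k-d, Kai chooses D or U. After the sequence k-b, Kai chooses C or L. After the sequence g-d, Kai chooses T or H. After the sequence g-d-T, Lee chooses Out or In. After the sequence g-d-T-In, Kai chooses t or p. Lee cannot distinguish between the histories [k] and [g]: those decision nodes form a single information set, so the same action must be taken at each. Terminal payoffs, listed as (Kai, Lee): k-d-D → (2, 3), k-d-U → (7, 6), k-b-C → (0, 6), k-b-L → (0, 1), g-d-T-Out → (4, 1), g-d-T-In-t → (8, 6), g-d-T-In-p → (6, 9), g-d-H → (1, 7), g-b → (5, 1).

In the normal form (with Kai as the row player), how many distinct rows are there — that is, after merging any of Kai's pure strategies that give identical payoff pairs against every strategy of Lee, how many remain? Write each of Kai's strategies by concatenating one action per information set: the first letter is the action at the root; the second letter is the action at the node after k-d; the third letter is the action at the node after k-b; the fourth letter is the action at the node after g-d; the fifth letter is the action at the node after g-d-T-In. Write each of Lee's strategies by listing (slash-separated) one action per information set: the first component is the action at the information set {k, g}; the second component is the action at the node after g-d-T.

7

Kai has 32 pure strategies: kDCTt, kDCTp, kDCHt, kDCHp, kDLTt, kDLTp, kDLHt, kDLHp, kUCTt, kUCTp, kUCHt, kUCHp, kULTt, kULTp, kULHt, kULHp, gDCTt, gDCTp, gDCHt, gDCHp, gDLTt, gDLTp, gDLHt, gDLHp, gUCTt, gUCTp, gUCHt, gUCHp, gULTt, gULTp, gULHt, gULHp. Columns: d/Out, d/In, b/Out, b/In.
{kDCTt, kDCTp, kDCHt, kDCHp} → row (2,3) (2,3) (0,6) (0,6)
{kDLTt, kDLTp, kDLHt, kDLHp} → row (2,3) (2,3) (0,1) (0,1)
{kUCTt, kUCTp, kUCHt, kUCHp} → row (7,6) (7,6) (0,6) (0,6)
{kULTt, kULTp, kULHt, kULHp} → row (7,6) (7,6) (0,1) (0,1)
{gDCTt, gDLTt, gUCTt, gULTt} → row (4,1) (8,6) (5,1) (5,1)
{gDCTp, gDLTp, gUCTp, gULTp} → row (4,1) (6,9) (5,1) (5,1)
{gDCHt, gDCHp, gDLHt, gDLHp, gUCHt, gUCHp, gULHt, gULHp} → row (1,7) (1,7) (5,1) (5,1)
That's 7 distinct rows out of 32 strategies.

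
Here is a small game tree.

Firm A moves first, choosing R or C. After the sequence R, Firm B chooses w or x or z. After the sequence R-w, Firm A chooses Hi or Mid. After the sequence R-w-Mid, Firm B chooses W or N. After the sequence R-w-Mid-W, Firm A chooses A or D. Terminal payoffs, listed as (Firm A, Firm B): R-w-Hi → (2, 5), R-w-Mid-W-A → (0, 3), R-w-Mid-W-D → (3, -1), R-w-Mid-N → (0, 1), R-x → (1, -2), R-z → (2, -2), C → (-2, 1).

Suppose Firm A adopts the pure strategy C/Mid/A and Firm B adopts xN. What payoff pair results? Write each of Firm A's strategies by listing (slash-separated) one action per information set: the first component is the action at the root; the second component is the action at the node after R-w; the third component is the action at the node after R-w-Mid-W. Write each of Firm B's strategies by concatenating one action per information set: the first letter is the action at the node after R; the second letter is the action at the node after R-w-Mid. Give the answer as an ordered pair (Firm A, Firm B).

Trace the play path from the root:
  Firm A plays C
→ terminal payoff (-2, 1).
(Firm A's choice at the node after R-w is never reached on this path, so it doesn't affect the outcome.)

(-2, 1)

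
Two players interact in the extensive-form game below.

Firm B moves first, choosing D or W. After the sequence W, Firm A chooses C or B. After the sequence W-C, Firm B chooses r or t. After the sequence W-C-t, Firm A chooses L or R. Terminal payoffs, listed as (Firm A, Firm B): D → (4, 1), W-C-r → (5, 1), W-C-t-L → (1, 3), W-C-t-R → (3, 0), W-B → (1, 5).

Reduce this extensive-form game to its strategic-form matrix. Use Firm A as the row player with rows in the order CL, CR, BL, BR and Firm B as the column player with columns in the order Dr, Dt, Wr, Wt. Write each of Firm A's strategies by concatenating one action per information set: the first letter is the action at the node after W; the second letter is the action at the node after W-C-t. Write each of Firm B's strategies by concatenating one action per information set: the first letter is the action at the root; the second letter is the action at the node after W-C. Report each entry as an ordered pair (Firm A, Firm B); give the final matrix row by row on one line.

           Dr       Dt       Wr       Wt
  CL    (4,1)    (4,1)    (5,1)    (1,3)
  CR    (4,1)    (4,1)    (5,1)    (3,0)
  BL    (4,1)    (4,1)    (1,5)    (1,5)
  BR    (4,1)    (4,1)    (1,5)    (1,5)

CL: (4,1) (4,1) (5,1) (1,3) | CR: (4,1) (4,1) (5,1) (3,0) | BL: (4,1) (4,1) (1,5) (1,5) | BR: (4,1) (4,1) (1,5) (1,5)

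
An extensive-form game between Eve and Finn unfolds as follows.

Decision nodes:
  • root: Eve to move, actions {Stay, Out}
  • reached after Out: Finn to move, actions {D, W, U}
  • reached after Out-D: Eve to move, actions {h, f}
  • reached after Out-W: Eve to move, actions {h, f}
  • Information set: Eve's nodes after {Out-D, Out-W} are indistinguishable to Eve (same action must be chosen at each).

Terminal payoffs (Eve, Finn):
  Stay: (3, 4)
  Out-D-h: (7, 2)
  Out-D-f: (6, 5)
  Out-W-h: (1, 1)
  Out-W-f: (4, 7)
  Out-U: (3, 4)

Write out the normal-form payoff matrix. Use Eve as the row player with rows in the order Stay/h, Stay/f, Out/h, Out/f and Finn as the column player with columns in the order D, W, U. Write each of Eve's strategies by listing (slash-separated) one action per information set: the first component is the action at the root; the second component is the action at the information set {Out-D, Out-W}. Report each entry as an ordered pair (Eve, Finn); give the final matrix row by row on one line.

Stay/h: (3,4) (3,4) (3,4) | Stay/f: (3,4) (3,4) (3,4) | Out/h: (7,2) (1,1) (3,4) | Out/f: (6,5) (4,7) (3,4)

              D        W        U
Stay/h    (3,4)    (3,4)    (3,4)
Stay/f    (3,4)    (3,4)    (3,4)
 Out/h    (7,2)    (1,1)    (3,4)
 Out/f    (6,5)    (4,7)    (3,4)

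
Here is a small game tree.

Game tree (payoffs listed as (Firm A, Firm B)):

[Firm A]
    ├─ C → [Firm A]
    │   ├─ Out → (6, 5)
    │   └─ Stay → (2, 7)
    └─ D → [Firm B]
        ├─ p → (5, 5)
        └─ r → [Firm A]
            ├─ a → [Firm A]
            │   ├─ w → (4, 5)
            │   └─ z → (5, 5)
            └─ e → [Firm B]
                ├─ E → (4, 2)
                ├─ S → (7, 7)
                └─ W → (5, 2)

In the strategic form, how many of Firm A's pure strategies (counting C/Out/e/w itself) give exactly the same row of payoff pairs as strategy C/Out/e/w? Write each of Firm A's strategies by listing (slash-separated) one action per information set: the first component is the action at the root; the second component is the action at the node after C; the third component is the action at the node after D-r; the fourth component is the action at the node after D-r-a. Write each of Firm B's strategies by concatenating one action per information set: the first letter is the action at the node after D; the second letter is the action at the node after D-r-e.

4

Row for C/Out/e/w (columns pE, pS, pW, rE, rS, rW): (6,5) (6,5) (6,5) (6,5) (6,5) (6,5).
Under C/Out/e/w, Firm A's choice at the node after D-r and at the node after D-r-a can never be reached regardless of what Firm B does, so varying those choices leaves every outcome unchanged.
Holding the reachable choices fixed and varying the unreachable ones freely already gives 2 × 2 = 4 equivalent strategies.
No other strategy reproduces this row, so those 4 are the full class: C/Out/a/w, C/Out/a/z, C/Out/e/w, C/Out/e/z.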